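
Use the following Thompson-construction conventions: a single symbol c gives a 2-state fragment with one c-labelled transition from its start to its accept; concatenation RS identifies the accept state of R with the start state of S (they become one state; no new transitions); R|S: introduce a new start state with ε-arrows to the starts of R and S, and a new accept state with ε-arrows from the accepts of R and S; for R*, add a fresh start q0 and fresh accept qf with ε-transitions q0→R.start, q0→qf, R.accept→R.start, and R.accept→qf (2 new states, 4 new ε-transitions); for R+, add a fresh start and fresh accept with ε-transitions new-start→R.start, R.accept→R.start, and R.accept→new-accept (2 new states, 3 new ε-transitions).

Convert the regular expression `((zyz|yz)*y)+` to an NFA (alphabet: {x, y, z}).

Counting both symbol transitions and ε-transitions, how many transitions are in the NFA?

17

Recursing over subexpressions:
Each of the 6 symbol leaves contributes 1 transition (1 symbol, 0 ε).
  zyz = 3 transitions (3 symbol, 0 ε)
  yz = 2 transitions (2 symbol, 0 ε)
  zyz|yz = 9 transitions (5 symbol, 4 ε)
  (zyz|yz)* = 13 transitions (5 symbol, 8 ε)
  (zyz|yz)*y = 14 transitions (6 symbol, 8 ε)
  ((zyz|yz)*y)+ = 17 transitions (6 symbol, 11 ε)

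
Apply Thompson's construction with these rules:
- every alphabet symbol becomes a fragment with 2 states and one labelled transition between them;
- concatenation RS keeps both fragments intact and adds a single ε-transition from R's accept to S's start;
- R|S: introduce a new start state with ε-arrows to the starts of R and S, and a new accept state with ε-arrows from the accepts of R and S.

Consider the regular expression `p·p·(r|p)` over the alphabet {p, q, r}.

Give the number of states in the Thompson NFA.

Recursing over subexpressions:
Each of the 4 symbol leaves contributes a 2-state fragment.
  r|p → 6 states
  p·p·(r|p) → 10 states

10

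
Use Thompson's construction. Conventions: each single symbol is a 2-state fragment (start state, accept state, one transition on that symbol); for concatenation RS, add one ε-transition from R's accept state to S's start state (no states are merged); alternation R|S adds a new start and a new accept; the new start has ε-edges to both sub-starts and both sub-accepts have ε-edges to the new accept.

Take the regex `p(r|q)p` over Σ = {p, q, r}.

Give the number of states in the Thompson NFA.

10

Building bottom-up:
Each of the 4 symbol leaves contributes a 2-state fragment.
  r|q — 6 states
  p(r|q)p — 10 states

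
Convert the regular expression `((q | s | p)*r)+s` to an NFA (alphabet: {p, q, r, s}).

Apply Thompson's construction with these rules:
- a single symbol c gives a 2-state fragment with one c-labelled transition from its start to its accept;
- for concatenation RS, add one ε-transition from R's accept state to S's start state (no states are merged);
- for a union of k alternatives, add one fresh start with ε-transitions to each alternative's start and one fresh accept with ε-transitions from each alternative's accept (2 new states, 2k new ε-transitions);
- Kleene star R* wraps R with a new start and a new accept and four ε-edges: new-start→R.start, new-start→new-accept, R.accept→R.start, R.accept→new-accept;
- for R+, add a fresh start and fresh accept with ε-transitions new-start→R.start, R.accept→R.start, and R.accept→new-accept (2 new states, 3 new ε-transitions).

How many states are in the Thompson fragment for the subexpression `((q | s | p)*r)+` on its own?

14

Fragment for `((q | s | p)*r)+`:
Each of the 4 symbol leaves contributes a 2-state fragment.
  q | s | p = 8 states
  (q | s | p)* = 10 states
  (q | s | p)*r = 12 states
  ((q | s | p)*r)+ = 14 states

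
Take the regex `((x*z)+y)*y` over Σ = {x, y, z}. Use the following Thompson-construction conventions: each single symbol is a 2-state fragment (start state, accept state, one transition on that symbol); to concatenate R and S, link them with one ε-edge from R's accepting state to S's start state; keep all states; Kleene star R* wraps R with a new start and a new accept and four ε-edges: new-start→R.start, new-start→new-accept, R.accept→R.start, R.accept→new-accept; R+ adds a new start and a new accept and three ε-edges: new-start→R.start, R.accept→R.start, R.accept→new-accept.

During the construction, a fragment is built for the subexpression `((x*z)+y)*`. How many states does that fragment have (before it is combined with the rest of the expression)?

Fragment for `((x*z)+y)*`:
Each of the 3 symbol leaves contributes a 2-state fragment.
  x* → 4 states
  x*z → 6 states
  (x*z)+ → 8 states
  (x*z)+y → 10 states
  ((x*z)+y)* → 12 states

12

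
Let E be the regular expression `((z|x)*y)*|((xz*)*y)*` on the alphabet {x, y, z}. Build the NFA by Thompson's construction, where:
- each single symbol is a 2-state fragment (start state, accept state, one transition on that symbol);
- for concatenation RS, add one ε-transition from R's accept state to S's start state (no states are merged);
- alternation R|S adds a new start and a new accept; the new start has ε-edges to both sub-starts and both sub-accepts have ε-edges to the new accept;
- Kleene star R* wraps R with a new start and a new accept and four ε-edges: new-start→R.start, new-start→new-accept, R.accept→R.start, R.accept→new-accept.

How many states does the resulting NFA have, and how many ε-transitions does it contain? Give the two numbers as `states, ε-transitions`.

26, 31

Per subexpression:
Each of the 6 symbol leaves contributes 2 states and 0 ε-transitions.
  z|x = 6 states, 4 ε-transitions
  (z|x)* = 8 states, 8 ε-transitions
  (z|x)*y = 10 states, 9 ε-transitions
  ((z|x)*y)* = 12 states, 13 ε-transitions
  z* = 4 states, 4 ε-transitions
  xz* = 6 states, 5 ε-transitions
  (xz*)* = 8 states, 9 ε-transitions
  (xz*)*y = 10 states, 10 ε-transitions
  ((xz*)*y)* = 12 states, 14 ε-transitions
  ((z|x)*y)*|((xz*)*y)* = 26 states, 31 ε-transitions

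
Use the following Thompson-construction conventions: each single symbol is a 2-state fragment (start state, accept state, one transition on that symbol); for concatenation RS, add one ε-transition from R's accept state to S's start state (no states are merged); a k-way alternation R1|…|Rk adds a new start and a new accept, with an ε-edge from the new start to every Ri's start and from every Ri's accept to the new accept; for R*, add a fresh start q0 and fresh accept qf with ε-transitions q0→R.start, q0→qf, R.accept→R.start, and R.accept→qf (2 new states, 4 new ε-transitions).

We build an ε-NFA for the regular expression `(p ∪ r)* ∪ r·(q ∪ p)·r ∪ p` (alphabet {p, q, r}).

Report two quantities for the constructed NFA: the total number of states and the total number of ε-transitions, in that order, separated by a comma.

Bottom-up over the parse tree:
Each of the 7 symbol leaves contributes 2 states and 0 ε-transitions.
  p ∪ r — 6 states, 4 ε-transitions
  (p ∪ r)* — 8 states, 8 ε-transitions
  q ∪ p — 6 states, 4 ε-transitions
  r·(q ∪ p)·r — 10 states, 6 ε-transitions
  (p ∪ r)* ∪ r·(q ∪ p)·r ∪ p — 22 states, 20 ε-transitions

22, 20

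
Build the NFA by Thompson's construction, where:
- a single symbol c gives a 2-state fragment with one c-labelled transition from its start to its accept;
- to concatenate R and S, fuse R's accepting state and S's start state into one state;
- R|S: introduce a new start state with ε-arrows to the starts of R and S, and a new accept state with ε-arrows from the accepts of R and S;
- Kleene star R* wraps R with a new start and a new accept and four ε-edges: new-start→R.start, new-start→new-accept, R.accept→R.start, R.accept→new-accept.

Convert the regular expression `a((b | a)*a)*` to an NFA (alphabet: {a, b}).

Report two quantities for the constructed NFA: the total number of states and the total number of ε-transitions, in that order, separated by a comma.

12, 12

By structural recursion:
Each of the 4 symbol leaves contributes 2 states and 0 ε-transitions.
  b | a = 6 states, 4 ε-transitions
  (b | a)* = 8 states, 8 ε-transitions
  (b | a)*a = 9 states, 8 ε-transitions
  ((b | a)*a)* = 11 states, 12 ε-transitions
  a((b | a)*a)* = 12 states, 12 ε-transitions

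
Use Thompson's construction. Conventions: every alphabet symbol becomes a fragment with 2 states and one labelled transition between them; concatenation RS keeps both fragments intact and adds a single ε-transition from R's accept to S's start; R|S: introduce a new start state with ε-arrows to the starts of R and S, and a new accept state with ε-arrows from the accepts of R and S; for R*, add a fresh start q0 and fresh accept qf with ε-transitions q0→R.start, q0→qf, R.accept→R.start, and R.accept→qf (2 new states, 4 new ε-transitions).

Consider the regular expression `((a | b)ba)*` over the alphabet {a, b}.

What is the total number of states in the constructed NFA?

By structural recursion:
Each of the 4 symbol leaves contributes a 2-state fragment.
  a | b — 6 states
  (a | b)ba — 10 states
  ((a | b)ba)* — 12 states

12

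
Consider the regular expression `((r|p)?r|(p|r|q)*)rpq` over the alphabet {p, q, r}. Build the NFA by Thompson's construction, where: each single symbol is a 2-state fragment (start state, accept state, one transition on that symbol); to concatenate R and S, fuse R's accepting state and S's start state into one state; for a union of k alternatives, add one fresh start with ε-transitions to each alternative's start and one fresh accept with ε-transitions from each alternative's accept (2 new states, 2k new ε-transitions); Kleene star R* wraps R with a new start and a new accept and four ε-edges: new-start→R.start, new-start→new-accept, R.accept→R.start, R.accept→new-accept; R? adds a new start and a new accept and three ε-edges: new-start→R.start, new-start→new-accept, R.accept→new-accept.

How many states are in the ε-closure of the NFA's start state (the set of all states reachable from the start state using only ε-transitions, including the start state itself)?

Let C(F) = |ε-closure(F.start)| within fragment F, and note whether F accepts ε. Symbol fragments have C = 1 and do not accept ε. Then:
  r|p → |closure| = 1 + 1 + 1 = 3 (the new accept is not ε-reachable since no branch accepts ε)
  (r|p)? → new start has ε-edges to the inner start and to the new accept, so |closure| = 2 + 3 = 5
  (r|p)?r → the left operand accepts ε, so the closure extends into the next operand (the shared merged state is already counted); |closure| = 5 + (1−1) = 5
  p|r|q → new start ε-reaches every alternative's start; none of them accept ε, so the new accept is not reached: |closure| = 1 + 1 + 1 + 1 = 4
  (p|r|q)* → |closure| = 1 (new start) + 4 (body) + 1 (new accept) = 6
  (r|p)?r|(p|r|q)* → new start ε-reaches every alternative's start; at least one alternative accepts ε, so the union's new accept is reached too: |closure| = 1 + 5 + 6 + 1 = 13
  ((r|p)?r|(p|r|q)*)rpq → the left operand accepts ε, so the closure extends into the next operand (the shared merged state is already counted); |closure| = 13 + (1−1) = 13

13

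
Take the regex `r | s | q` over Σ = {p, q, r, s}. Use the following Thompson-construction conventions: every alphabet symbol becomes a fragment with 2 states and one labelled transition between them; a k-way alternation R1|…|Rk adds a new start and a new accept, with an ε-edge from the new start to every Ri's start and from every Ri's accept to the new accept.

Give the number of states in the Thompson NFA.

Recursing over subexpressions:
Each of the 3 symbol leaves contributes a 2-state fragment.
  r | s | q — 8 states

8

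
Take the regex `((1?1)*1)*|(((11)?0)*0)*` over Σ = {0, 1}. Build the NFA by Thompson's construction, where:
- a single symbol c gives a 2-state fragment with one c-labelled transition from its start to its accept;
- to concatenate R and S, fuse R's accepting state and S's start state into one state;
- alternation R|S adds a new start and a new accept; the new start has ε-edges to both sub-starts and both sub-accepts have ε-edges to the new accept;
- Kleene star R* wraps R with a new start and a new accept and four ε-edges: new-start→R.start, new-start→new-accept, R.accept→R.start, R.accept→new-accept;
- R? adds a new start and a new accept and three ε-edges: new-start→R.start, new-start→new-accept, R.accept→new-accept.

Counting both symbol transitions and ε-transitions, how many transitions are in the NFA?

33

Bottom-up over the parse tree:
Each of the 7 symbol leaves contributes 1 transition (1 symbol, 0 ε).
  1? → 4 transitions (1 symbol, 3 ε)
  1?1 → 5 transitions (2 symbol, 3 ε)
  (1?1)* → 9 transitions (2 symbol, 7 ε)
  (1?1)*1 → 10 transitions (3 symbol, 7 ε)
  ((1?1)*1)* → 14 transitions (3 symbol, 11 ε)
  11 → 2 transitions (2 symbol, 0 ε)
  (11)? → 5 transitions (2 symbol, 3 ε)
  (11)?0 → 6 transitions (3 symbol, 3 ε)
  ((11)?0)* → 10 transitions (3 symbol, 7 ε)
  ((11)?0)*0 → 11 transitions (4 symbol, 7 ε)
  (((11)?0)*0)* → 15 transitions (4 symbol, 11 ε)
  ((1?1)*1)*|(((11)?0)*0)* → 33 transitions (7 symbol, 26 ε)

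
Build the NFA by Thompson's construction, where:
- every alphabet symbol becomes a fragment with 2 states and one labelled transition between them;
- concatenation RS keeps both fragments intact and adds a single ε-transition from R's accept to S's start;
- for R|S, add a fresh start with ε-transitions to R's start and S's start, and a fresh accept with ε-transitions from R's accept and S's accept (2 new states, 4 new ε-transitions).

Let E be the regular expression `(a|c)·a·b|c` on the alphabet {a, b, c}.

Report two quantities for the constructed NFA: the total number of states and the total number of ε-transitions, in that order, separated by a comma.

14, 10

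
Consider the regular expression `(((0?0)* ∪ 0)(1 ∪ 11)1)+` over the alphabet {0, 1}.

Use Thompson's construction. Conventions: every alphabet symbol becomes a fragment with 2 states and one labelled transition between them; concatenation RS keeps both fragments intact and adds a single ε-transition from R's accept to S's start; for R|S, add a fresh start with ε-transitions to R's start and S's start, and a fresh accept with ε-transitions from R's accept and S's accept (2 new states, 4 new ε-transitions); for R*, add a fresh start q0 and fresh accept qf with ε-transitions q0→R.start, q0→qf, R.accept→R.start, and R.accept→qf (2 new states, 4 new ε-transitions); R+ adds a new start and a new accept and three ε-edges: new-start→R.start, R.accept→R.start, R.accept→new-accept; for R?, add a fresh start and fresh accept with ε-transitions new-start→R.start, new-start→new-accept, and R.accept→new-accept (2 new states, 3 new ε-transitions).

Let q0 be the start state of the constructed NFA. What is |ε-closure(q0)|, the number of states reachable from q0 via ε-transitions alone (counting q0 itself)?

Work bottom-up. For each fragment F, track |ε-closure(F.start)| and whether F's accept lies in that closure (i.e. whether F accepts ε). A single-symbol fragment has closure size 1 and does not accept ε.
  0? → new start has ε-edges to the inner start and to the new accept, so |ε-closure| = 2 + 1 = 3
  0?0 → |ε-closure| = 3 + 1 = 4 (closure spills across the concat boundary because the left factor accepts ε)
  (0?0)* → |ε-closure| = 1 (new start) + 4 (body) + 1 (new accept) = 6
  (0?0)* ∪ 0 → |ε-closure| = 1 (new start) + (6 + 1) + 1 (new accept, since some branch ε-reaches its own accept) = 9
  11 → same as the first factor's closure: |ε-closure| = 1
  1 ∪ 11 → new start ε-reaches every alternative's start; none of them accept ε, so the new accept is not reached: |ε-closure| = 1 + 1 + 1 = 3
  ((0?0)* ∪ 0)(1 ∪ 11)1 → the left operand accepts ε, so the closure extends into the next operand (via the concat ε-link); |ε-closure| = 9 + 3 = 12
  (((0?0)* ∪ 0)(1 ∪ 11)1)+ → new start ε-reaches only the body's start; the new accept needs a symbol first: |ε-closure| = 1 + 12 = 13

13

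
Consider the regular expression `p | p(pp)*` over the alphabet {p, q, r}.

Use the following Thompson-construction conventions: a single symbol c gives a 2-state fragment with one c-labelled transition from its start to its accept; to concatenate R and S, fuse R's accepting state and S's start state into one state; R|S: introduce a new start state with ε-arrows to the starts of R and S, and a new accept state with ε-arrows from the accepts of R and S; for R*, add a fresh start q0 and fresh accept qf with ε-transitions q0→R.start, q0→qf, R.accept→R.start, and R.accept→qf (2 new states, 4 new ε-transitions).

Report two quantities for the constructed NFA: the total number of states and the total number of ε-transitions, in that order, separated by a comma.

Per subexpression:
Each of the 4 symbol leaves contributes 2 states and 0 ε-transitions.
  pp — 3 states, 0 ε-transitions
  (pp)* — 5 states, 4 ε-transitions
  p(pp)* — 6 states, 4 ε-transitions
  p | p(pp)* — 10 states, 8 ε-transitions

10, 8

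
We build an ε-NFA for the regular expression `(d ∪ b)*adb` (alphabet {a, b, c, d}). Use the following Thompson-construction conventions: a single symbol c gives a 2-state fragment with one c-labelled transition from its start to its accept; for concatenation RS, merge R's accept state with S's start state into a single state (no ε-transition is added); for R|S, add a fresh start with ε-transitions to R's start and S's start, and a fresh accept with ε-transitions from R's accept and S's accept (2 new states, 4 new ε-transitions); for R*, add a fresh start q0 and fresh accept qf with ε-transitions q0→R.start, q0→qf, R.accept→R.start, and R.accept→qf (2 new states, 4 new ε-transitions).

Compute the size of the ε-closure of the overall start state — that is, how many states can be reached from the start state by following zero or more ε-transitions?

Compute the ε-closure size of each fragment's start state recursively; a symbol fragment's start has no outgoing ε-edge, so its closure is just itself (size 1).
  d ∪ b — new start ε-reaches every alternative's start; none of them accept ε, so the new accept is not reached: C = 1 + 1 + 1 = 3
  (d ∪ b)* — the star's fresh start ε-reaches both the body's start and the fresh accept: C = 2 + 3 = 5
  (d ∪ b)*adb — C = 5 + (1−1) = 5 (closure spills across the concat boundary because the left factor accepts ε)

5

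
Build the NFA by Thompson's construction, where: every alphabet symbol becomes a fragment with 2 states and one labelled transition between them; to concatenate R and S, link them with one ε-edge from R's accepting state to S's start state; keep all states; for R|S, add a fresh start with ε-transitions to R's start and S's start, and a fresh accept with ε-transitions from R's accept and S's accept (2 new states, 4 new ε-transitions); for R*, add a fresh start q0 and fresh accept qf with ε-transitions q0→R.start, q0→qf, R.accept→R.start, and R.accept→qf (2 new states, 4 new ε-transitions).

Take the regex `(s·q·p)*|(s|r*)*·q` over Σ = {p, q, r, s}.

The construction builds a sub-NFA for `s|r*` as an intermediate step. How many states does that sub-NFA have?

Fragment for `s|r*`:
Each of the 2 symbol leaves contributes a 2-state fragment.
  r* : 4 states
  s|r* : 8 states

8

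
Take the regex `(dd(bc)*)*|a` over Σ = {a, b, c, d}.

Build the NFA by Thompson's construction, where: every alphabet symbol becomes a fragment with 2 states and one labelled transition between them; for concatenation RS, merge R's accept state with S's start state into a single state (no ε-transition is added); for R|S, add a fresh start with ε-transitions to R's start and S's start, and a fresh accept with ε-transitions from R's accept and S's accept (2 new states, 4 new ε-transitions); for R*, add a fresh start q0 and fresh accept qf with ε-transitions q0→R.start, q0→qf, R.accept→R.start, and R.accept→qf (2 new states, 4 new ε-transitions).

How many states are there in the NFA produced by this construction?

13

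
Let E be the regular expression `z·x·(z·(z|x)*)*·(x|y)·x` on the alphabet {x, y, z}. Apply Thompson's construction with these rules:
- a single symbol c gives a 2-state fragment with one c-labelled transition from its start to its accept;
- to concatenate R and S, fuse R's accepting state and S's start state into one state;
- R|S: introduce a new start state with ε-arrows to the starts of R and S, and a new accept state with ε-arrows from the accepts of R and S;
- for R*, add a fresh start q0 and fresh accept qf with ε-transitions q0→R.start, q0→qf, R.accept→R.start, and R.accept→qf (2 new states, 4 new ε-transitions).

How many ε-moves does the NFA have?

By structural recursion:
Each of the 8 symbol leaves contributes 0 ε-transitions.
  z|x — 4 ε-transitions
  (z|x)* — 8 ε-transitions
  z·(z|x)* — 8 ε-transitions
  (z·(z|x)*)* — 12 ε-transitions
  x|y — 4 ε-transitions
  z·x·(z·(z|x)*)*·(x|y)·x — 16 ε-transitions

16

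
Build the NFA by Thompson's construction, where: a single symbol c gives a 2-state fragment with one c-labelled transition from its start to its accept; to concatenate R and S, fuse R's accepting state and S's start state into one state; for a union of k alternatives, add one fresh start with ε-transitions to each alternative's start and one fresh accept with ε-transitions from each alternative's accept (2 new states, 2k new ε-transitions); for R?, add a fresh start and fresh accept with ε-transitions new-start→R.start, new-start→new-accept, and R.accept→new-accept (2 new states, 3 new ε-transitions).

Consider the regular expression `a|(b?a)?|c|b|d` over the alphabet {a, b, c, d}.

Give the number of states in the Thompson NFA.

17

By structural recursion:
Each of the 6 symbol leaves contributes a 2-state fragment.
  b? — 4 states
  b?a — 5 states
  (b?a)? — 7 states
  a|(b?a)?|c|b|d — 17 states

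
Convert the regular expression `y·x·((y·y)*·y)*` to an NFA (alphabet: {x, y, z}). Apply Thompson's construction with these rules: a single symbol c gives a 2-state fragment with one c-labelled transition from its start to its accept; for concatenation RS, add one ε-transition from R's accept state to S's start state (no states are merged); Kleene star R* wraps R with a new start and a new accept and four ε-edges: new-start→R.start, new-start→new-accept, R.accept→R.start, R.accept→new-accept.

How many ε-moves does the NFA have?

12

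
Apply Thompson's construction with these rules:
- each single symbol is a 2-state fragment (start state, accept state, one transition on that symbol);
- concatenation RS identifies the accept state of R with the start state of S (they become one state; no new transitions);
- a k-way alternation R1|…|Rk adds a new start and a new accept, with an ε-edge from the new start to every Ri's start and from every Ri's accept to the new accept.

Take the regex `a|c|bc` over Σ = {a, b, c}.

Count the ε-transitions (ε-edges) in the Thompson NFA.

Bottom-up over the parse tree:
Each of the 4 symbol leaves contributes 0 ε-transitions.
  bc → 0 ε-transitions
  a|c|bc → 6 ε-transitions

6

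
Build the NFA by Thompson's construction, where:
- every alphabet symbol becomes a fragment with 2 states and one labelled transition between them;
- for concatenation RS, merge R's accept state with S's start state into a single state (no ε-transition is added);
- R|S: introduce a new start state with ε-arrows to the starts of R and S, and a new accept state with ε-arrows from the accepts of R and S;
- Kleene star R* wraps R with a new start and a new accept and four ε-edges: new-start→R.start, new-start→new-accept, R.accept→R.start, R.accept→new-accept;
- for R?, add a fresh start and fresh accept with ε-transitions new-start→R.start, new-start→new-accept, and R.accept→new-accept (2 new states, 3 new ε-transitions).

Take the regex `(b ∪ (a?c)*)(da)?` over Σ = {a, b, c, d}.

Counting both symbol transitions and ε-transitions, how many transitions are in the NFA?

19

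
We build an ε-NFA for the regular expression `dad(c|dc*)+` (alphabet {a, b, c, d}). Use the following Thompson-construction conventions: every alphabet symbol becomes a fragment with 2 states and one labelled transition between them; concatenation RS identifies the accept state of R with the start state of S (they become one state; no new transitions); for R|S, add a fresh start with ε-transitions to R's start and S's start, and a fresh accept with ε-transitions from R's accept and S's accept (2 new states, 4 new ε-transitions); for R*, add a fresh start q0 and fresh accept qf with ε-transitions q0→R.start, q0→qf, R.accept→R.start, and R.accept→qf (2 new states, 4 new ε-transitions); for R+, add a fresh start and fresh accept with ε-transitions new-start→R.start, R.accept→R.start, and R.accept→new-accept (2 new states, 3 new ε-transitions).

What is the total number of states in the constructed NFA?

14

Building bottom-up:
Each of the 6 symbol leaves contributes a 2-state fragment.
  c* — 4 states
  dc* — 5 states
  c|dc* — 9 states
  (c|dc*)+ — 11 states
  dad(c|dc*)+ — 14 states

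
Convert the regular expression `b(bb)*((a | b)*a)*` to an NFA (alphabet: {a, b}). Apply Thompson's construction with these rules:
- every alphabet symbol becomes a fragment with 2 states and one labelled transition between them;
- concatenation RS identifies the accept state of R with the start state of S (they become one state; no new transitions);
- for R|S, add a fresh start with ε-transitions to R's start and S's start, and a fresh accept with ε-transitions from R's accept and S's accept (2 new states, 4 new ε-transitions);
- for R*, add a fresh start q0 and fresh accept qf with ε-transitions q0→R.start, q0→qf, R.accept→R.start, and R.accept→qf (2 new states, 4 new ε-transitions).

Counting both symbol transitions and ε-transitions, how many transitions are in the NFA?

Building bottom-up:
Each of the 6 symbol leaves contributes 1 transition (1 symbol, 0 ε).
  bb — 2 transitions (2 symbol, 0 ε)
  (bb)* — 6 transitions (2 symbol, 4 ε)
  a | b — 6 transitions (2 symbol, 4 ε)
  (a | b)* — 10 transitions (2 symbol, 8 ε)
  (a | b)*a — 11 transitions (3 symbol, 8 ε)
  ((a | b)*a)* — 15 transitions (3 symbol, 12 ε)
  b(bb)*((a | b)*a)* — 22 transitions (6 symbol, 16 ε)

22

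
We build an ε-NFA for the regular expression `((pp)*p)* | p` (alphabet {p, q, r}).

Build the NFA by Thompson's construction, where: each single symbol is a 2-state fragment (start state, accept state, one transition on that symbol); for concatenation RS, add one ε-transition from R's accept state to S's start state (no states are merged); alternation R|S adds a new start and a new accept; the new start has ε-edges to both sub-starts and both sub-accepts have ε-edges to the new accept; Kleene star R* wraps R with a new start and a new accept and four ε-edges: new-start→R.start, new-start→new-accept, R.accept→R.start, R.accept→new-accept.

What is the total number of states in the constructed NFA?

Building bottom-up:
Each of the 4 symbol leaves contributes a 2-state fragment.
  pp — 4 states
  (pp)* — 6 states
  (pp)*p — 8 states
  ((pp)*p)* — 10 states
  ((pp)*p)* | p — 14 states

14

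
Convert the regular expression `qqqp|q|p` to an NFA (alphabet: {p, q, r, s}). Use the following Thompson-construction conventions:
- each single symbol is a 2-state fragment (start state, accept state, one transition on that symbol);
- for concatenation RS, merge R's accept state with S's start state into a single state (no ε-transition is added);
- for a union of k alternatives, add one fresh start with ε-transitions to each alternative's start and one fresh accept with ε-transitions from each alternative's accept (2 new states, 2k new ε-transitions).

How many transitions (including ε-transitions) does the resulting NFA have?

Per subexpression:
Each of the 6 symbol leaves contributes 1 transition (1 symbol, 0 ε).
  qqqp — 4 transitions (4 symbol, 0 ε)
  qqqp|q|p — 12 transitions (6 symbol, 6 ε)

12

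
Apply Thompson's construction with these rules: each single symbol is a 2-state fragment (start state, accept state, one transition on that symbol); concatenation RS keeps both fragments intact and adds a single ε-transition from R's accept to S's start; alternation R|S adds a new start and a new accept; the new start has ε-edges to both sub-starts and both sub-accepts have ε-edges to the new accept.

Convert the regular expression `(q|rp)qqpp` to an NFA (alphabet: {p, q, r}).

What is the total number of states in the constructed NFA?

Building bottom-up:
Each of the 7 symbol leaves contributes a 2-state fragment.
  rp : 4 states
  q|rp : 8 states
  (q|rp)qqpp : 16 states

16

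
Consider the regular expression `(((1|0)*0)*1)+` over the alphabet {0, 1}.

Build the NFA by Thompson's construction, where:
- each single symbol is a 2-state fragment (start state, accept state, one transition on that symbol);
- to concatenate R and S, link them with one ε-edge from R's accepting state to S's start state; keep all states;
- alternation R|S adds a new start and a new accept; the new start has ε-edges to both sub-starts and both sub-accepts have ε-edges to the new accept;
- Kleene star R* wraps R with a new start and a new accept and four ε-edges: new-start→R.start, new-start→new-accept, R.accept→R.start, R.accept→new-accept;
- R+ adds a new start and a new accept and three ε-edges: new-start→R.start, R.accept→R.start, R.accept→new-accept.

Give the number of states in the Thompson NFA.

16

Building bottom-up:
Each of the 4 symbol leaves contributes a 2-state fragment.
  1|0 = 6 states
  (1|0)* = 8 states
  (1|0)*0 = 10 states
  ((1|0)*0)* = 12 states
  ((1|0)*0)*1 = 14 states
  (((1|0)*0)*1)+ = 16 states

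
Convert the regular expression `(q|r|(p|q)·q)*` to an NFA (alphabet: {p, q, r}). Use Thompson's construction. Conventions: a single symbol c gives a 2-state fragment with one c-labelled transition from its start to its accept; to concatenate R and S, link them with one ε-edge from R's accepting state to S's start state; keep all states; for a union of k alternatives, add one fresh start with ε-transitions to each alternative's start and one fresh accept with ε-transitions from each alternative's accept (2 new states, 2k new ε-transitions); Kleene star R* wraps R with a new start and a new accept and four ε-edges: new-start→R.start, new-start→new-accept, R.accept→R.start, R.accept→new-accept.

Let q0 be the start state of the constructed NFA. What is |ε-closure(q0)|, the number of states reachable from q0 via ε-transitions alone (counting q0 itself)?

8

Let C(F) = |ε-closure(F.start)| within fragment F, and note whether F accepts ε. Symbol fragments have C = 1 and do not accept ε. Then:
  p|q — C = 1 + 1 + 1 = 3 (the new accept is not ε-reachable since no branch accepts ε)
  (p|q)·q — C equals the left operand's closure size = 3 (its accept is not ε-reachable, so the closure stops there)
  q|r|(p|q)·q — new start ε-reaches every alternative's start; none of them accept ε, so the new accept is not reached: C = 1 + 1 + 1 + 3 = 6
  (q|r|(p|q)·q)* — new start has ε-edges to the inner start and to the new accept, so C = 2 + 6 = 8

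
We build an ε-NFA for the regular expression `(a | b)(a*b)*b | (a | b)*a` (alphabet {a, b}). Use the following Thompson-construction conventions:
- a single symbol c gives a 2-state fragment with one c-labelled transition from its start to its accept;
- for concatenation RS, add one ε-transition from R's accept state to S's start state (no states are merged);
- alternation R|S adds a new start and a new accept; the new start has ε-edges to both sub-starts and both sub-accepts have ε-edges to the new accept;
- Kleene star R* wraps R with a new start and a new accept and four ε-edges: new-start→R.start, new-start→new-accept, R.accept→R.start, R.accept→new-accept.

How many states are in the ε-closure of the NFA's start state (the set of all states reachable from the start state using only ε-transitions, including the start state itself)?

Work bottom-up. For each fragment F, track |ε-closure(F.start)| and whether F's accept lies in that closure (i.e. whether F accepts ε). A single-symbol fragment has closure size 1 and does not accept ε.
  a | b — new start ε-reaches every alternative's start; none of them accept ε, so the new accept is not reached: C = 1 + 1 + 1 = 3
  a* — C = 1 (new start) + 1 (body) + 1 (new accept) = 3
  a*b — C = 3 + 1 = 4 (closure spills across the concat boundary because the left factor accepts ε)
  (a*b)* — the star's fresh start ε-reaches both the body's start and the fresh accept: C = 2 + 4 = 6
  (a | b)(a*b)*b — C equals the left operand's closure size = 3 (its accept is not ε-reachable, so the closure stops there)
  a | b — C = 1 + 1 + 1 = 3 (the new accept is not ε-reachable since no branch accepts ε)
  (a | b)* — the star's fresh start ε-reaches both the body's start and the fresh accept: C = 2 + 3 = 5
  (a | b)*a — the left operand accepts ε, so the closure extends into the next operand (via the concat ε-link); C = 5 + 1 = 6
  (a | b)(a*b)*b | (a | b)*a — C = 1 + 3 + 6 = 10 (the new accept is not ε-reachable since no branch accepts ε)

10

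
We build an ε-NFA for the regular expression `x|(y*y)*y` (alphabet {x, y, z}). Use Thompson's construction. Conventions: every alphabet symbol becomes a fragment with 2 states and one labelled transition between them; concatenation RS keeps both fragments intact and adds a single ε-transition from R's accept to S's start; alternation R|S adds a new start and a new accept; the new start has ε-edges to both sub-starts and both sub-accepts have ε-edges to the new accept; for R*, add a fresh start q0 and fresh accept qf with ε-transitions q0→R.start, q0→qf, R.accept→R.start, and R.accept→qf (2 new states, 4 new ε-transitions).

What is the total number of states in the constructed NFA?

14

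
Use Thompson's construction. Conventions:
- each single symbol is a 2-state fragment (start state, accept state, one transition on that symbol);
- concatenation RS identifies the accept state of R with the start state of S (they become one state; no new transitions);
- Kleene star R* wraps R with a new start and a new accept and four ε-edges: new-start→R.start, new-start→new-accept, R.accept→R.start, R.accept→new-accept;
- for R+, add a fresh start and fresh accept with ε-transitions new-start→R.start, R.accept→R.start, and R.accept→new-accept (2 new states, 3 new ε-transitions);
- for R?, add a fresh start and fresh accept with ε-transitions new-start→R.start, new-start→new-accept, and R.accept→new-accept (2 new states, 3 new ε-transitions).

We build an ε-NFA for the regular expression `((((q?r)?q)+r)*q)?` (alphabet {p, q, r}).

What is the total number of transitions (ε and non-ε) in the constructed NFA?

Building bottom-up:
Each of the 5 symbol leaves contributes 1 transition (1 symbol, 0 ε).
  q? = 4 transitions (1 symbol, 3 ε)
  q?r = 5 transitions (2 symbol, 3 ε)
  (q?r)? = 8 transitions (2 symbol, 6 ε)
  (q?r)?q = 9 transitions (3 symbol, 6 ε)
  ((q?r)?q)+ = 12 transitions (3 symbol, 9 ε)
  ((q?r)?q)+r = 13 transitions (4 symbol, 9 ε)
  (((q?r)?q)+r)* = 17 transitions (4 symbol, 13 ε)
  (((q?r)?q)+r)*q = 18 transitions (5 symbol, 13 ε)
  ((((q?r)?q)+r)*q)? = 21 transitions (5 symbol, 16 ε)

21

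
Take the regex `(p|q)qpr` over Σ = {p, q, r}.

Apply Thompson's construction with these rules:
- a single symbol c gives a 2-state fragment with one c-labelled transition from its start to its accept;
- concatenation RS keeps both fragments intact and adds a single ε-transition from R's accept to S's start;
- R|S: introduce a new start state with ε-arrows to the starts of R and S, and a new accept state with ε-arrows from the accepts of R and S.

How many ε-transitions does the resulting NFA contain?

7

By structural recursion:
Each of the 5 symbol leaves contributes 0 ε-transitions.
  p|q : 4 ε-transitions
  (p|q)qpr : 7 ε-transitions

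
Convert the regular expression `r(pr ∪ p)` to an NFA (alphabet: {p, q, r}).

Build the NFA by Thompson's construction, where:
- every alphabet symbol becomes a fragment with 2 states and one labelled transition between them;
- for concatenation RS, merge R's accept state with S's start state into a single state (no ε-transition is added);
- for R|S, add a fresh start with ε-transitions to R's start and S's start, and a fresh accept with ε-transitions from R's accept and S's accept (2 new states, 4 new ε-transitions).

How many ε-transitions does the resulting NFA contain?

4

Per subexpression:
Each of the 4 symbol leaves contributes 0 ε-transitions.
  pr → 0 ε-transitions
  pr ∪ p → 4 ε-transitions
  r(pr ∪ p) → 4 ε-transitions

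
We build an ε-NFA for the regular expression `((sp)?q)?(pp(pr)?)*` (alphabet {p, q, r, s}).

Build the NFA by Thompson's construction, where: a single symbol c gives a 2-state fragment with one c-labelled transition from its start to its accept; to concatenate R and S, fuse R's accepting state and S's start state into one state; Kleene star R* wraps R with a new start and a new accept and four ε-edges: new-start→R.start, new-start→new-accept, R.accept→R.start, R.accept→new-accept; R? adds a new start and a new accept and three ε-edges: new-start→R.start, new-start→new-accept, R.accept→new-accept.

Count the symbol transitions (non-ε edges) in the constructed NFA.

Bottom-up over the parse tree:
Each of the 7 symbol leaves contributes exactly 1 symbol transition.
  sp → 2 symbol transitions
  (sp)? → 2 symbol transitions
  (sp)?q → 3 symbol transitions
  ((sp)?q)? → 3 symbol transitions
  pr → 2 symbol transitions
  (pr)? → 2 symbol transitions
  pp(pr)? → 4 symbol transitions
  (pp(pr)?)* → 4 symbol transitions
  ((sp)?q)?(pp(pr)?)* → 7 symbol transitions

7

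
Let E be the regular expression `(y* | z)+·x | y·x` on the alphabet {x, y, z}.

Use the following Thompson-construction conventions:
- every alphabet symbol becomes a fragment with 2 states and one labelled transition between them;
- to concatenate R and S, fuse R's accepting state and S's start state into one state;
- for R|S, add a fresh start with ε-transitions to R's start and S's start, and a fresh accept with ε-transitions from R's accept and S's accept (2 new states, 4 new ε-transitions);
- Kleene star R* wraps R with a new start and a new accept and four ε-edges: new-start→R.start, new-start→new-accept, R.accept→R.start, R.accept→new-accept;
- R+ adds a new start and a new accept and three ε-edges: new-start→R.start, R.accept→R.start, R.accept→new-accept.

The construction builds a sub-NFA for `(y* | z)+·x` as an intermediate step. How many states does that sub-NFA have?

11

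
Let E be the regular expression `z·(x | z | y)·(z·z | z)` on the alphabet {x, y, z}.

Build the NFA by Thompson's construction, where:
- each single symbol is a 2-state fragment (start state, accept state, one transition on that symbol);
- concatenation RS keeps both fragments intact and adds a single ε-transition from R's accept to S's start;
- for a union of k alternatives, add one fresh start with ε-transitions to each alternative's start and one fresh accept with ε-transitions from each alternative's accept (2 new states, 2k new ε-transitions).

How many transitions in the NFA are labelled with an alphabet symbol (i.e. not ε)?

7

Bottom-up over the parse tree:
Each of the 7 symbol leaves contributes exactly 1 symbol transition.
  x | z | y : 3 symbol transitions
  z·z : 2 symbol transitions
  z·z | z : 3 symbol transitions
  z·(x | z | y)·(z·z | z) : 7 symbol transitions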